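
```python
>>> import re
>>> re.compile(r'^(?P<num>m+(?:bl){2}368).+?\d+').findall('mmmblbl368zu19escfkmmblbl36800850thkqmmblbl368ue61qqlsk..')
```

This matches anchored at the start of the string; then one or more of a literal 'm', then the literal 'bl' repeated 2 times, then the literal '368' (captured as 'num'); then one or more of any character (lazy); then one or more of a digit.
Matches: at [0:14] match 'mmmblbl368zu19', group 1 = 'mmmblbl368'.
One capturing group, so `findall` returns just the captured substring from the one match — 1 in all.

['mmmblbl368']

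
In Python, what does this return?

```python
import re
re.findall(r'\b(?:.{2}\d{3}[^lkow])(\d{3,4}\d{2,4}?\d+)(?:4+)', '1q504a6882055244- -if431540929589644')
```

['688205524', '4092958964']

Because there's exactly one group, `findall` drops the full match and keeps group 1 from each hit.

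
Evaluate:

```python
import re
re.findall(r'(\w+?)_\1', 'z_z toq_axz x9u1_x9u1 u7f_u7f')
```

['z', 'x9u1', 'u7f']

The backreference `\1` re-matches whatever the first group consumed, character for character.
Scanning left to right: at [0:3] match 'z_z', group 1 = 'z'; at [12:21] match 'x9u1_x9u1', group 1 = 'x9u1'; at [22:29] match 'u7f_u7f', group 1 = 'u7f'.
One capturing group, so `findall` returns just the captured substring from each match — 3 in all.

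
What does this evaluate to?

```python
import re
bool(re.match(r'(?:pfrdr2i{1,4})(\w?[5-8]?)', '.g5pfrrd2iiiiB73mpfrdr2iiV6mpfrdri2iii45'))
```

`re.match` won't scan ahead — the pattern has to work from the very first character.
Here position 0 doesn't satisfy it, so the call returns None, and `bool(None)` is False.

False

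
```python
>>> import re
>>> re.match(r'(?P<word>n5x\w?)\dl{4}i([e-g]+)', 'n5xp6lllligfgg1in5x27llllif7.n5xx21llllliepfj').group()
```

'n5xp6lllligfgg'

This matches the literal 'n5x', then optionally a word character (captured as 'word'); then a digit, then exactly 4 of the literal 'l', then the literal 'i'; then one or more of a character in [e-g] (captured).
With `match`, the pattern is implicitly anchored at the beginning.
The match spans [0:14] → 'n5xp6lllligfgg'.
Captured: group 1 = 'n5xp', group 2 = 'gfgg'.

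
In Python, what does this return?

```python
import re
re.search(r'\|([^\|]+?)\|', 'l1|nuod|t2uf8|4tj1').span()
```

The match spans [2:8] → '|nuod|'.

(2, 8)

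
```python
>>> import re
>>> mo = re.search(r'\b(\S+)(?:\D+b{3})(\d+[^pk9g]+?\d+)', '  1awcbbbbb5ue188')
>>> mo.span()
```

The match spans [2:17] → '1awcbbbbb5ue188'.

(2, 17)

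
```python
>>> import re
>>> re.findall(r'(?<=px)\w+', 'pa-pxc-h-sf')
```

The `(?=…)`/`(?<=…)` assertion just peeks at neighbouring text; it doesn't advance the match position.
Matches: at [5:6] → 'c'.
Since nothing is captured, `findall` lists the 1 matched substring directly.

['c']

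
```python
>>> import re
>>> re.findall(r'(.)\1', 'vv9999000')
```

['v', '9', '9', '0']

A backreference is literal: `\1` must see the identical characters the first group matched.
Matches: at [0:2] match 'vv', group 1 = 'v'; at [2:4] match '99', group 1 = '9'; at [4:6] match '99', group 1 = '9'; at [6:8] match '00', group 1 = '0'.
Because there's exactly one group, `findall` drops the full match and keeps group 1 from each hit.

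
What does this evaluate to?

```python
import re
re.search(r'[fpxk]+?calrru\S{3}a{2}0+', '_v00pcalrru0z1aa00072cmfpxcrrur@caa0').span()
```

(4, 19)

The match spans [4:19] → 'pcalrru0z1aa000'.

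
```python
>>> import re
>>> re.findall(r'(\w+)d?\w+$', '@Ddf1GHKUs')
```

Because there's exactly one group, `findall` drops the full match and keeps group 1 from the one hit.

['Ddf1GHKU']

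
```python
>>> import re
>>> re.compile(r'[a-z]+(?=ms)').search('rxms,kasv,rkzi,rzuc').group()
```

The lookaround is zero-width — it requires the adjacent text to match without consuming it, so the asserted text isn't part of the match.
`search` walks the string left to right and returns the first match it finds.
The match spans [0:2] → 'rx'.

'rx'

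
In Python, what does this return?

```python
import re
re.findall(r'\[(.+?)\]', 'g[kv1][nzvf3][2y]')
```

['kv1', 'nzvf3', '2y']

Matches: at [1:6] match '[kv1]', group 1 = 'kv1'; at [6:13] match '[nzvf3]', group 1 = 'nzvf3'; at [13:17] match '[2y]', group 1 = '2y'.
Because there's exactly one group, `findall` drops the full match and keeps group 1 from each hit.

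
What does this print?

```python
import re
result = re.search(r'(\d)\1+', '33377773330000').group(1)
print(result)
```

`\1` is not a pattern — it's the concrete string captured by group 1, re-applied verbatim.
`search` walks the string left to right and returns the first match it finds.
The match spans [0:3] → '333'.
Captured: group 1 = '3'.

3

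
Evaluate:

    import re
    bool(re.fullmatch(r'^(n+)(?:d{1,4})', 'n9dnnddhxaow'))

This matches anchored at the start of the string; then one or more of a literal 'n' (captured); then 1 to 4 of a literal 'd' (non-capturing group).
`re.fullmatch` requires the pattern to consume the entire string.
Here the pattern can't cover the whole string, so the call returns None, and `bool(None)` is False.

False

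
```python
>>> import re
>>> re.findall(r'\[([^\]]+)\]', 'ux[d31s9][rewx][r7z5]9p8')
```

['d31s9', 'rewx', 'r7z5']

With a single group, `findall` returns only what that group captured — 3 items.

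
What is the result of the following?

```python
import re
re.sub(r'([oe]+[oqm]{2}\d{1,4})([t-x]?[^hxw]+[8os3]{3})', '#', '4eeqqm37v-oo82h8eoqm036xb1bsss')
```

Pattern: one or more of one of [oe], then exactly 2 of one of [oqm], then 1 to 4 of a digit (captured); then optionally a character in [t-x], then one or more of any character except [hxw], then exactly 3 of one of [8os3] (captured).
Matches: at [16:30] → 'eoqm036xb1bsss'.
Each match is replaced by '#'.

'4eeqqm37v-oo82h8#'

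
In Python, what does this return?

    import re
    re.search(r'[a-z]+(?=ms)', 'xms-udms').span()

Because the assertion is zero-width, the text it checks is not consumed and won't appear in the result.
`re.search` tries every starting position until one works.
The match spans [0:1] → 'x'.

(0, 1)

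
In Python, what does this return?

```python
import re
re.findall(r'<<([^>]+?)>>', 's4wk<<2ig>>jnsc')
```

Because there's exactly one group, `findall` drops the full match and keeps group 1 from the one hit.

['2ig']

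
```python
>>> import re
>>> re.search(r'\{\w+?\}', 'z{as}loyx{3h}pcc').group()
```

The match spans [1:5] → '{as}'.

'{as}'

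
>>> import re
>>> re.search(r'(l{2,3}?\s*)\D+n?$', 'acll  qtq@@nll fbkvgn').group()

'll  qtq@@nll fbkvgn'

This matches 2 to 3 of the literal 'l' (lazy), then zero or more of whitespace (captured); then one or more of a non-digit, then optionally the literal 'n'; then anchored at the end.
Unlike `match`, `search` isn't anchored — it looks for the pattern anywhere in the string.
The match spans [2:21] → 'll  qtq@@nll fbkvgn'.
Captured: group 1 = 'll  '.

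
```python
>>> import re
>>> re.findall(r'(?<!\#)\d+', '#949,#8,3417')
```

Because the assertion is negative and zero-width, positions next to the forbidden text are skipped.
Walking the string: at [2:4] → '49'; at [8:12] → '3417'.
Since nothing is captured, `findall` lists the 2 matched substrings directly.

['49', '3417']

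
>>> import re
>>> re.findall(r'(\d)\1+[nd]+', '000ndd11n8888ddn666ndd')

['0', '1', '8', '6']

A backreference is literal: `\1` must see the identical characters the first group matched.
Scanning left to right: at [0:6] match '000ndd', group 1 = '0'; at [6:9] match '11n', group 1 = '1'; at [9:16] match '8888ddn', group 1 = '8'; at [16:22] match '666ndd', group 1 = '6'.
With a single group, `findall` returns only what that group captured — 4 items.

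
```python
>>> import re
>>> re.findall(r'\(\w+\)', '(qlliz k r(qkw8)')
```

Scanning left to right: at [10:16] → '(qkw8)'.
Since nothing is captured, `findall` lists the 1 matched substring directly.

['(qkw8)']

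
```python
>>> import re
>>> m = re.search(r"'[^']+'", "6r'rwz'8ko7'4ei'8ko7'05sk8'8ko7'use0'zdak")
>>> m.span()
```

The match spans [2:7] → "'rwz'".

(2, 7)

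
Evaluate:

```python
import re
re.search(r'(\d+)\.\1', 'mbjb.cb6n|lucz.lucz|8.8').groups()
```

('8',)

A backreference is literal: `\1` must see the identical characters the first group matched.
`search` walks the string left to right and returns the first match it finds.
The match spans [20:23] → '8.8'.
Captured: group 1 = '8'.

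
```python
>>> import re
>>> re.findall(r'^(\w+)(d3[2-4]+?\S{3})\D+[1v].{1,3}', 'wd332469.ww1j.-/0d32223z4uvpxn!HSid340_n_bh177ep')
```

[('w', 'd332469')]

Pattern: anchored at the start of the string; then one or more of a word character (captured); then the literal 'd3', then one or more of a character in [2-4] (lazy), then exactly 3 of a non-whitespace character (captured); then one or more of a non-digit, then one of [1v], then 1 to 3 of any character.
With the lazy modifier that quantifier settles for the fewest repetitions that let the rest of the pattern succeed (the atoms after it are unaffected and can still be greedy).
Scanning left to right: at [0:15] match 'wd332469.ww1j.-', groups = ('w', 'd332469').
`findall` packs the 2 group values into a tuple for every match.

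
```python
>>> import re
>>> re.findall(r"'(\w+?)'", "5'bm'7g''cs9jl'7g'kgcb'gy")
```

Matches: at [1:5] match "'bm'", group 1 = 'bm'; at [8:15] match "'cs9jl'", group 1 = 'cs9jl'; at [17:23] match "'kgcb'", group 1 = 'kgcb'.
With a single group, `findall` returns only what that group captured — 3 items.

['bm', 'cs9jl', 'kgcb']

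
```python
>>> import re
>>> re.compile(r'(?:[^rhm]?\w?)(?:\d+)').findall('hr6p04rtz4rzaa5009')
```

The pattern matches optionally any character except [rhm], then optionally a word character (non-capturing group); then one or more of a digit (non-capturing group).
Matches: at [1:3] → 'r6'; at [3:6] → 'p04'; at [7:10] → 'tz4'; at [12:18] → 'aa5009'.
No capturing groups, so `findall` returns the 4 full match strings.

['r6', 'p04', 'tz4', 'aa5009']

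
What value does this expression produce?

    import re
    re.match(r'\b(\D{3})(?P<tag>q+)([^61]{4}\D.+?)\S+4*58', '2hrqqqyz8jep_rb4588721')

This matches a word boundary (`\b`, zero-width); then exactly 3 of a non-digit (captured); then one or more of a literal 'q' (captured as 'tag'); then exactly 4 of any character except [61], then a non-digit, then one or more of any character (lazy) (captured); then one or more of a non-whitespace character; then zero or more of the literal '4', then the literal '58'.
`match` is anchored at position 0; if the pattern doesn't fit there, it returns None.
Here position 0 doesn't satisfy it, so the call returns None.

None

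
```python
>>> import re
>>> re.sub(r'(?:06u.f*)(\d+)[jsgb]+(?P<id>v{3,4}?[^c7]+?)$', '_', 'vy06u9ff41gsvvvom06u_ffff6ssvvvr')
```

'vy_'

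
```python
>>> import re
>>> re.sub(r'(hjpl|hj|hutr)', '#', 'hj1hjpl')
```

'#1#'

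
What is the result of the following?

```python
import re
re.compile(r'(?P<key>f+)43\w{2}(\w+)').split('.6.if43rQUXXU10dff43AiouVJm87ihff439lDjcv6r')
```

['.6.i', 'f', 'UXXU10dff43AiouVJm87ihff439lDjcv6r', '']

Pattern: one or more of a literal 'f' (captured as 'key'); then the literal '43', then exactly 2 of a word character; then one or more of a word character (captured).
Because the pattern has a capturing group, `split` also inserts each captured text between the pieces.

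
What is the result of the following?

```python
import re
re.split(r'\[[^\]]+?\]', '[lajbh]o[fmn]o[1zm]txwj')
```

['', 'o', 'o', 'txwj']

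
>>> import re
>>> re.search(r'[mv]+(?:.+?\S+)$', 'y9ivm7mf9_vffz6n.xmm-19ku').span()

(3, 25)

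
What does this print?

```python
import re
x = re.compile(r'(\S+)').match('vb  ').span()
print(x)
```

(0, 2)

The pattern matches one or more of a non-whitespace character (captured).
`re.match` won't scan ahead — the pattern has to work from the very first character.
The match spans [0:2] → 'vb'.
Captured: group 1 = 'vb'.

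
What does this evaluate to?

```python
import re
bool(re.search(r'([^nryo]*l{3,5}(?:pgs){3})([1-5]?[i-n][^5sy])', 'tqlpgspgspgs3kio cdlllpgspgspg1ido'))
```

False

The pattern matches zero or more of any character except [nryo], then 3 to 5 of a literal 'l', then the literal 'pgs' repeated 3 times (captured); then optionally a character in [1-5], then a character in [i-n], then any character except [5sy] (captured).
`re.search` scans for the first position where the pattern succeeds.
Here no position works, so the call returns None, and `bool(None)` is False.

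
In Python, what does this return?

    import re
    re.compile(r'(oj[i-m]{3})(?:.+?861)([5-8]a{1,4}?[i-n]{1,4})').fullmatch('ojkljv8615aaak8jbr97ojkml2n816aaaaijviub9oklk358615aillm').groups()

('ojklj', '5aillm')

The pattern matches the literal 'oj', then exactly 3 of a character in [i-m] (captured); then one or more of any character (lazy), then the literal '861' (non-capturing group); then a character in [5-8], then 1 to 4 of the literal 'a' (lazy), then 1 to 4 of a character in [i-n] (captured).
`fullmatch` succeeds only if the pattern covers the string from start to end.
The match spans [0:56] → 'ojkljv8615aaak8jbr97ojkml2n816aaaaijviub9oklk358615aillm'.
Captured: group 1 = 'ojklj', group 2 = '5aillm'.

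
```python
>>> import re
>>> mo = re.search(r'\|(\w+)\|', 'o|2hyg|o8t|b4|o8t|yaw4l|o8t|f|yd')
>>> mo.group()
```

`re.search` tries every starting position until one works.
The match spans [1:7] → '|2hyg|'.
Captured: group 1 = '2hyg'.

'|2hyg|'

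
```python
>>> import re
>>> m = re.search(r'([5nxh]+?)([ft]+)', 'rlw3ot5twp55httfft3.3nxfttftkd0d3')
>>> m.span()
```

Pattern: one or more of one of [5nxh] (lazy) (captured); then one or more of one of [ft] (captured).
Unlike `match`, `search` isn't anchored — it looks for the pattern anywhere in the string.
The match spans [6:8] → '5t'.
Captured: group 1 = '5', group 2 = 't'.

(6, 8)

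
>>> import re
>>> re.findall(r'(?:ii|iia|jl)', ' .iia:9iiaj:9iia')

['ii', 'ii', 'ii']

Alternation tries branches left to right and keeps the first one that lets the overall match succeed at that position.
Walking the string: at [2:4] → 'ii'; at [7:9] → 'ii'; at [13:15] → 'ii'.
With no groups in the pattern, `findall` gives back each whole match — 3 here.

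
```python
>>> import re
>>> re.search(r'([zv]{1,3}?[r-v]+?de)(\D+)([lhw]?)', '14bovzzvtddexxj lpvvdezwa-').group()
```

The pattern matches 1 to 3 of one of [zv] (lazy), then one or more of a character in [r-v] (lazy), then the literal 'de' (captured); then one or more of a non-digit (captured); then optionally one of [lhw] (captured).
`re.search` scans for the first position where the pattern succeeds.
The match spans [18:26] → 'vvdezwa-'.
Captured: group 1 = 'vvde', group 2 = 'zwa-', group 3 = ''.

'vvdezwa-'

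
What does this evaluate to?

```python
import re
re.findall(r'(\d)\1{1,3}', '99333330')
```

['9', '3']

`\1` has to match the exact text group 1 already captured.
One capturing group, so `findall` returns just the captured substring from each match — 2 in all.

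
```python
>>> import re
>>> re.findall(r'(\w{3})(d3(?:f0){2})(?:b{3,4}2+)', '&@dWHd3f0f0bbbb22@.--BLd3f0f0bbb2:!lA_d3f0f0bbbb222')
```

[('dWH', 'd3f0f0'), ('lA_', 'd3f0f0')]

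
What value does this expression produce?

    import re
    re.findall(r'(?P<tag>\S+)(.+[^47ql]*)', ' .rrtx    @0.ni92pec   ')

[('.rrtx', '    @0.ni92pec   ')]

The pattern matches one or more of a non-whitespace character (captured as 'tag'); then one or more of any character, then zero or more of any character except [47ql] (captured).
Matches: at [1:23] match '.rrtx    @0.ni92pec   ', groups = ('.rrtx', '    @0.ni92pec   ').
2 groups means the one result is a tuple of 2 captured strings — 1 here.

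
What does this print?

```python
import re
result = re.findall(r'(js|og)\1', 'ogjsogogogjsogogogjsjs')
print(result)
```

['og', 'og', 'js']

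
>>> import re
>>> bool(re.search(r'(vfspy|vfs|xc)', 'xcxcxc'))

Unlike `match`, `search` isn't anchored — it looks for the pattern anywhere in the string.
The match spans [0:2] → 'xc'.
Captured: group 1 = 'xc'.

True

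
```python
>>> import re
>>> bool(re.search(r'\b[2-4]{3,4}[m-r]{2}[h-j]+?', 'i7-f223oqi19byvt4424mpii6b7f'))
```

Here nothing in the string fits, so the call returns None, and `bool(None)` is False.

False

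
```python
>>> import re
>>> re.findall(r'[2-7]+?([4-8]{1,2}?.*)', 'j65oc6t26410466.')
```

The pattern matches one or more of a character in [2-7] (lazy); then 1 to 2 of a character in [4-8] (lazy), then zero or more of any character (captured).
Scanning left to right: at [1:16] match '65oc6t26410466.', group 1 = '5oc6t26410466.'.
One capturing group, so `findall` returns just the captured substring from the one match — 1 in all.

['5oc6t26410466.']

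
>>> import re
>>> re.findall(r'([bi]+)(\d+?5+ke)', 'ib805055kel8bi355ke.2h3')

Pattern: one or more of one of [bi] (captured); then one or more of a digit (lazy), then one or more of the literal '5', then the literal 'ke' (captured).
Walking the string: at [0:10] match 'ib805055ke', groups = ('ib', '805055ke'); at [12:19] match 'bi355ke', groups = ('bi', '355ke').
2 groups means each result is a tuple of 2 captured strings — 2 here.

[('ib', '805055ke'), ('bi', '355ke')]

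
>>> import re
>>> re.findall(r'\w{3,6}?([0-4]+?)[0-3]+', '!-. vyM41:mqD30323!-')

['4', '3']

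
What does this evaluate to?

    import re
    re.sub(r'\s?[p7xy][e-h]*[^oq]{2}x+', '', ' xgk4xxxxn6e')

The pattern matches optionally whitespace, then one of [p7xy], then zero or more of a character in [e-h]; then exactly 2 of any character except [oq], then one or more of the literal 'x'.
Matches: at [0:9] → ' xgk4xxxx'.
Every occurrence is swapped for ''.

'n6e'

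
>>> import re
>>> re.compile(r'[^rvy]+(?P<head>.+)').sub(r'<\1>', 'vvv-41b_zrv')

'vvv<rv>'

The pattern matches one or more of any character except [rvy]; then one or more of any character (captured as 'head').
Matches: at [3:11] → '-41b_zrv'.
`\1` in the replacement pulls in group 1's text for each match.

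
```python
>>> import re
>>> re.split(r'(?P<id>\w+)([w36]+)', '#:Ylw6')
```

This matches one or more of a word character (captured as 'id'); then one or more of one of [w36] (captured).
Matches to split on: at [2:6] → 'Ylw6'.
With a capturing group present, the delimiter's captured portion is kept in the result list.

['#:', 'Ylw', '6', '']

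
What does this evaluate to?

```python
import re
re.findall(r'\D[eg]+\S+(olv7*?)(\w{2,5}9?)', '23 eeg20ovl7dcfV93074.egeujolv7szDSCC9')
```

[('olv', '7szDS')]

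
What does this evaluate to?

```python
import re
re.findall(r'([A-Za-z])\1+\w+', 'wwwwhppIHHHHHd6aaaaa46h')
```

`\1` is not a pattern — it's the concrete string captured by group 1, re-applied verbatim.
Matches: at [0:23] match 'wwwwhppIHHHHHd6aaaaa46h', group 1 = 'w'.
One capturing group, so `findall` returns just the captured substring from the one match — 1 in all.

['w']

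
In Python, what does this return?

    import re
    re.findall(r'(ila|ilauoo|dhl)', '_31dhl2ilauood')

['dhl', 'ila']

Alternation isn't longest-match — the leftmost alternative that fits at this position is chosen.
Matches: at [3:6] match 'dhl', group 1 = 'dhl'; at [7:10] match 'ila', group 1 = 'ila'.
`findall` collects group 1 from each match (2 total).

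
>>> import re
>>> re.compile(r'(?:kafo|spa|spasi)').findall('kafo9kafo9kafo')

['kafo', 'kafo', 'kafo']

Walking the string: at [0:4] → 'kafo'; at [5:9] → 'kafo'; at [10:14] → 'kafo'.
With no groups in the pattern, `findall` gives back each whole match — 3 here.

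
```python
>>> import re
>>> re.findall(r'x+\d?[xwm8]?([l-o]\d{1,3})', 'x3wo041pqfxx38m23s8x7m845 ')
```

With a single group, `findall` returns only what that group captured — 3 items.

['o041', 'm23', 'm845']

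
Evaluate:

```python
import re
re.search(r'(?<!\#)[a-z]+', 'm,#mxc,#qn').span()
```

(0, 1)

The negative lookaround is zero-width — it rules out positions where the adjacent text would match, without consuming anything.
The match spans [0:1] → 'm'.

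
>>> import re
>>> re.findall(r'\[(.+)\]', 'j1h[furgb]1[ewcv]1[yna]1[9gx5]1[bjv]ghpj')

`findall` collects group 1 from the one match (1 total).

['furgb]1[ewcv]1[yna]1[9gx5]1[bjv']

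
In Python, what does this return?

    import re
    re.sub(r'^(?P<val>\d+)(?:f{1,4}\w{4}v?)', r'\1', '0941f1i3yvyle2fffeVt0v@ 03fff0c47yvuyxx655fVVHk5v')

'0941yle2fffeVt0v@ 03fff0c47yvuyxx655fVVHk5v'

This matches anchored at the start of the string; then one or more of a digit (captured as 'val'); then 1 to 4 of a literal 'f', then exactly 4 of a word character, then optionally a literal 'v' (non-capturing group).
Matches: at [0:10] → '0941f1i3yv'.
`\1` in the replacement pulls in group 1's text for each match.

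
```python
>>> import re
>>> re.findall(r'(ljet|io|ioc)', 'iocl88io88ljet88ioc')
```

Alternation tries branches left to right and keeps the first one that lets the overall match succeed at that position.
One capturing group, so `findall` returns just the captured substring from each match — 4 in all.

['io', 'io', 'ljet', 'io']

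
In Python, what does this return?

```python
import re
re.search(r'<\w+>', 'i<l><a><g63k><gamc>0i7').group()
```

'<l>'

`re.search` scans for the first position where the pattern succeeds.
The match spans [1:4] → '<l>'.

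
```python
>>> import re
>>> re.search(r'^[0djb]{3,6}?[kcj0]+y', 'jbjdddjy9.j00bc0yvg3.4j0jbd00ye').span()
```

This matches anchored at the start of the string; then 3 to 6 of one of [0djb] (lazy); then one or more of one of [kcj0], then the literal 'y'.
`re.search` scans for the first position where the pattern succeeds.
The match spans [0:8] → 'jbjdddjy'.

(0, 8)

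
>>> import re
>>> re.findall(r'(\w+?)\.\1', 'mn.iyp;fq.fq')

['fq']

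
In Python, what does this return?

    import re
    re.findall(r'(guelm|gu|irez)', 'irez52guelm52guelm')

['irez', 'guelm', 'guelm']

Alternation isn't longest-match — the leftmost alternative that fits at this position is chosen.
One capturing group, so `findall` returns just the captured substring from each match — 3 in all.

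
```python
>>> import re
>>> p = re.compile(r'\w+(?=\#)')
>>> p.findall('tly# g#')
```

['tly', 'g']

Lookahead/lookbehind check context without consuming it, so the matched span excludes the asserted characters.
`findall` yields the raw match text (2 of them) because the pattern has no groups.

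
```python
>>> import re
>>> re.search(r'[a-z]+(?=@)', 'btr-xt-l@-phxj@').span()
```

(7, 8)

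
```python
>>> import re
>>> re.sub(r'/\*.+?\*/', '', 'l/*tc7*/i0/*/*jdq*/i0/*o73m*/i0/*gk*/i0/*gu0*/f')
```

'li0i0i0i0f'

Because the quantifier is non-greedy, it stops expanding at the earliest point where the rest of the pattern can succeed.
Each match is replaced by ''.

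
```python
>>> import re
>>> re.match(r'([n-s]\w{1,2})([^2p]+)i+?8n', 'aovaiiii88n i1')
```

None

With `match`, the pattern is implicitly anchored at the beginning.
Here the string doesn't start with a match, so the call returns None.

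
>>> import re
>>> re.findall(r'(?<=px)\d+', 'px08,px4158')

['08', '4158']

Because the assertion is zero-width, the text it checks is not consumed and won't appear in the result.
Matches: at [2:4] → '08'; at [7:11] → '4158'.
No capturing groups, so `findall` returns the 2 full match strings.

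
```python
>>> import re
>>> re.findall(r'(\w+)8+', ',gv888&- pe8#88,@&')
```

The pattern matches one or more of a word character (captured); then one or more of a literal '8'.
Scanning left to right: at [1:6] match 'gv888', group 1 = 'gv88'; at [9:12] match 'pe8', group 1 = 'pe'; at [13:15] match '88', group 1 = '8'.
One capturing group, so `findall` returns just the captured substring from each match — 3 in all.

['gv88', 'pe', '8']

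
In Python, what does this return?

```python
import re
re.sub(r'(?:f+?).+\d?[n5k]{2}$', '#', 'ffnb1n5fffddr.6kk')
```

'#'

Pattern: one or more of a literal 'f' (lazy) (non-capturing group); then one or more of any character, then optionally a digit, then exactly 2 of one of [n5k]; then anchored at the end.
Matches: at [0:17] → 'ffnb1n5fffddr.6kk'.
Every occurrence is swapped for '#'.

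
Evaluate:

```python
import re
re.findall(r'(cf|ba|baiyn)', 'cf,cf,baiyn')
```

The regex engine tests alternatives in the order written; an earlier branch that matches wins even if a later one would match more.
Matches: at [0:2] match 'cf', group 1 = 'cf'; at [3:5] match 'cf', group 1 = 'cf'; at [6:8] match 'ba', group 1 = 'ba'.
With a single group, `findall` returns only what that group captured — 3 items.

['cf', 'cf', 'ba']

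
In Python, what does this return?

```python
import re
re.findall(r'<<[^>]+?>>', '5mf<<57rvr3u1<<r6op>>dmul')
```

['<<57rvr3u1<<r6op>>']

`findall` yields the raw match text (1 of them) because the pattern has no groups.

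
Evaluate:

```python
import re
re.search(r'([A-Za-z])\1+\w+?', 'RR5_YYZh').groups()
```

('R',)

`\1` is not a pattern — it's the concrete string captured by group 1, re-applied verbatim.
`search` walks the string left to right and returns the first match it finds.
The match spans [0:3] → 'RR5'.
Captured: group 1 = 'R'.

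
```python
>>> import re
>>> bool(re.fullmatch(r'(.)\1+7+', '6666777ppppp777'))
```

False

After group 1 captures some text, `\1` only succeeds where that same text appears again.
`re.fullmatch` is like wrapping the pattern in `^…$` (in single-line mode).
Here the string isn't matched end-to-end, so the call returns None, and `bool(None)` is False.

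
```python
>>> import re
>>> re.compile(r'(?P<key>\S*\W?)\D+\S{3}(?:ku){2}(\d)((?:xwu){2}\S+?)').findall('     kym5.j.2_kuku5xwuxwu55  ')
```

[('kym5.', '5', 'xwuxwu5')]

The pattern matches zero or more of a non-whitespace character, then optionally a non-word character (captured as 'key'); then one or more of a non-digit, then exactly 3 of a non-whitespace character, then the literal 'ku' repeated 2 times; then a digit (captured); then the literal 'xwu' repeated 2 times, then one or more of a non-whitespace character (lazy) (captured).
A non-greedy quantifier consumes as few characters as it can — just enough that the remainder of the pattern still matches from where it stops; whatever follows it matches normally.
Walking the string: at [5:26] match 'kym5.j.2_kuku5xwuxwu5', groups = ('kym5.', '5', 'xwuxwu5').
`findall` packs the 3 group values into a tuple for every match.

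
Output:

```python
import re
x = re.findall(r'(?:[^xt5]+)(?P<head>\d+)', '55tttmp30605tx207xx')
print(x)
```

The pattern matches one or more of any character except [xt5] (non-capturing group); then one or more of a digit (captured as 'head').
Walking the string: at [5:12] match 'mp30605', group 1 = '5'; at [14:17] match '207', group 1 = '7'.
Because there's exactly one group, `findall` drops the full match and keeps group 1 from each hit.

['5', '7']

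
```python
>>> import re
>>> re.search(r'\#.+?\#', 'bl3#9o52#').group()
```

'#9o52#'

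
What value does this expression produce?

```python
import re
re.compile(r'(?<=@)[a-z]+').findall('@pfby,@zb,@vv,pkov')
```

['pfby', 'zb', 'vv']

The positive lookaround only admits positions where the adjacent text matches; those characters stay outside the span.
Walking the string: at [1:5] → 'pfby'; at [7:9] → 'zb'; at [11:13] → 'vv'.
With no groups in the pattern, `findall` gives back each whole match — 3 here.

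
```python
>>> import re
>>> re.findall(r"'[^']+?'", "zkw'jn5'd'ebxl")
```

Walking the string: at [3:8] → "'jn5'".
With no groups in the pattern, `findall` gives back each whole match — 1 here.

["'jn5'"]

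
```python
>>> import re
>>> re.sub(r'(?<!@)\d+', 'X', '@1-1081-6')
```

A negative assertion filters positions out without eating any characters.
Matches: at [3:7] → '1081'; at [8:9] → '6'.
`sub` substitutes 'X' at each match site.

'@1-X-X'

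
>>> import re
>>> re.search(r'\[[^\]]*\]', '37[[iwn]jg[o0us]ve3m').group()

'[[iwn]'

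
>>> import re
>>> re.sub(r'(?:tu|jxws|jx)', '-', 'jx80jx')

Matches: at [0:2] → 'jx'; at [4:6] → 'jx'.
Each match is replaced by '-'.

'-80-'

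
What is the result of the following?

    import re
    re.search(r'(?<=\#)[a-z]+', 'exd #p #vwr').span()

Lookahead/lookbehind check context without consuming it, so the matched span excludes the asserted characters.
The match spans [5:6] → 'p'.

(5, 6)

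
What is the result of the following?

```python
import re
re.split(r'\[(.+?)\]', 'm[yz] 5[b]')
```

['m', 'yz', ' 5', 'b', '']

With the lazy modifier that quantifier settles for the fewest repetitions that let the rest of the pattern succeed (the atoms after it are unaffected and can still be greedy).
Because the pattern has a capturing group, `split` also inserts each captured text between the pieces.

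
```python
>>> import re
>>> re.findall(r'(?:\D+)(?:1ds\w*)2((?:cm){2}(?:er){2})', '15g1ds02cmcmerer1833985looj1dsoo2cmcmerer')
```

['cmcmerer']

This matches one or more of a non-digit (non-capturing group); then the literal '1ds', then zero or more of a word character (non-capturing group); then a literal '2'; then the literal 'cm' repeated 2 times, then the literal 'er' repeated 2 times (captured).
Walking the string: at [2:41] match 'g1ds02cmcmerer1833985looj1dsoo2cmcmerer', group 1 = 'cmcmerer'.
With a single group, `findall` returns only what that group captured — 1 item.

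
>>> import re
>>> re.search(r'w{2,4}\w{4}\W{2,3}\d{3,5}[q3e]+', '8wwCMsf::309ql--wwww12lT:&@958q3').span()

The match spans [1:13] → 'wwCMsf::309q'.

(1, 13)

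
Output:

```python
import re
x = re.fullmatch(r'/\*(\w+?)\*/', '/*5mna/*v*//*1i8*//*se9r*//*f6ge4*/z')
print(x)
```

None

`fullmatch` succeeds only if the pattern covers the string from start to end.
Here there's no way to consume every character, so the call returns None.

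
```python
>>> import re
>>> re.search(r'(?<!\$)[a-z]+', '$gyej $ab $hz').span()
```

Because the assertion is negative and zero-width, positions next to the forbidden text are skipped.
`re.search` scans for the first position where the pattern succeeds.
The match spans [2:5] → 'yej'.

(2, 5)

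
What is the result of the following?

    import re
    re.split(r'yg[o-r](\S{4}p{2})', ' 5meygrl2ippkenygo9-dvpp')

[' 5meygrl2ippken', '9-dvpp', '']

The pattern matches the literal 'yg', then a character in [o-r]; then exactly 4 of a non-whitespace character, then exactly 2 of a literal 'p' (captured).
Matches to split on: at [15:24] → 'ygo9-dvpp'.
The group in the pattern means `split` returns the separators' captures alongside the pieces.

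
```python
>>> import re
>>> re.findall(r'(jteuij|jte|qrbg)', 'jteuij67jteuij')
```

['jteuij', 'jteuij']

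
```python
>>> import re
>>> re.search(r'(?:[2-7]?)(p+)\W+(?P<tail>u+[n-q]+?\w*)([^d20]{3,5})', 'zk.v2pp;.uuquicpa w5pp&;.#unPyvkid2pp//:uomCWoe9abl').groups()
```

('pp', 'uuquicpa', ' w5pp')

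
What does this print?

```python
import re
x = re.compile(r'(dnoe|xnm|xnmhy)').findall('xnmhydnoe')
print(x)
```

['xnm', 'dnoe']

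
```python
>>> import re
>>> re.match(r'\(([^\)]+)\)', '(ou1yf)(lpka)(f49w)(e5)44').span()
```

(0, 7)

`re.match` won't scan ahead — the pattern has to work from the very first character.
The match spans [0:7] → '(ou1yf)'.
Captured: group 1 = 'ou1yf'.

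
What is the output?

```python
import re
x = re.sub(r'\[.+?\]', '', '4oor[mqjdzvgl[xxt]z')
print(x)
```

4oorz

`sub` substitutes '' at each match site.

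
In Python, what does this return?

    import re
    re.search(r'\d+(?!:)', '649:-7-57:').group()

The negative lookaround is zero-width — it rules out positions where the adjacent text would match, without consuming anything.
`re.search` scans for the first position where the pattern succeeds.
The match spans [0:2] → '64'.

'64'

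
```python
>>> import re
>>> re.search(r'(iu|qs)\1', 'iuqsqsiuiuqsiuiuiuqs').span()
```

(2, 6)

The backreference `\1` re-matches whatever the first group consumed, character for character.
`re.search` scans for the first position where the pattern succeeds.
The match spans [2:6] → 'qsqs'.
Captured: group 1 = 'qs'.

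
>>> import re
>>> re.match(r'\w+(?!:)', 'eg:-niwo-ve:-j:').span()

(0, 1)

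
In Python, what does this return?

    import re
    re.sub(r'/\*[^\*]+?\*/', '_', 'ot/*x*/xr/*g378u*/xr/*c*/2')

'ot_xr_xr_2'

Each match is replaced by '_'.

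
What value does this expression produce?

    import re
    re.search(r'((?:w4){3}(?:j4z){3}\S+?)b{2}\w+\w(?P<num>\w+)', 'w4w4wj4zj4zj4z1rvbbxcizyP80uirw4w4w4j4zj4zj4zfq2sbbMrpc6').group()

The pattern matches the literal 'w4' repeated 3 times, then the literal 'j4z' repeated 3 times, then one or more of a non-whitespace character (lazy) (captured); then exactly 2 of the literal 'b', then one or more of a word character, then a word character; then one or more of a word character (captured as 'num').
The match spans [30:56] → 'w4w4w4j4zj4zj4zfq2sbbMrpc6'.

'w4w4w4j4zj4zj4zfq2sbbMrpc6'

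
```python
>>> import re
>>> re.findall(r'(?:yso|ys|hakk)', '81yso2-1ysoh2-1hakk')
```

['yso', 'yso', 'hakk']

The regex engine tests alternatives in the order written; an earlier branch that matches wins even if a later one would match more.
Walking the string: at [2:5] → 'yso'; at [8:11] → 'yso'; at [15:19] → 'hakk'.
With no groups in the pattern, `findall` gives back each whole match — 3 here.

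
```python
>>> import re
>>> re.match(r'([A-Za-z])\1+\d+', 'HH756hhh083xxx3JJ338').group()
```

'HH756'

A backreference is literal: `\1` must see the identical characters the first group matched.
With `match`, the pattern is implicitly anchored at the beginning.
The match spans [0:5] → 'HH756'.
Captured: group 1 = 'H'.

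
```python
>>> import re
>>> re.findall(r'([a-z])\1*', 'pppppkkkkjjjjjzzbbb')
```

['p', 'k', 'j', 'z', 'b']

`\1` has to match the exact text group 1 already captured.
Walking the string: at [0:5] match 'ppppp', group 1 = 'p'; at [5:9] match 'kkkk', group 1 = 'k'; at [9:14] match 'jjjjj', group 1 = 'j'; at [14:16] match 'zz', group 1 = 'z'; at [16:19] match 'bbb', group 1 = 'b'.
With a single group, `findall` returns only what that group captured — 5 items.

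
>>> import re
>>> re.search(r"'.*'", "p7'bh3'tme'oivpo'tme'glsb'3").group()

The match spans [2:26] → "'bh3'tme'oivpo'tme'glsb'".

"'bh3'tme'oivpo'tme'glsb'"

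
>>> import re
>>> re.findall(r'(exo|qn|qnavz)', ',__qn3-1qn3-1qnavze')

Branches in `(...|...)` are attempted left-to-right; the first branch that allows the whole pattern to succeed is taken.
Walking the string: at [3:5] match 'qn', group 1 = 'qn'; at [8:10] match 'qn', group 1 = 'qn'; at [13:15] match 'qn', group 1 = 'qn'.
`findall` collects group 1 from each match (3 total).

['qn', 'qn', 'qn']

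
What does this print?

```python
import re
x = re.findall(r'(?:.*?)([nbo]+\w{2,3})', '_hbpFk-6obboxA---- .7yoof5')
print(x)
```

['bpFk', 'obboxA', 'oof5']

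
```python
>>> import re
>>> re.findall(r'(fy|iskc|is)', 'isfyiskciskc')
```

The regex engine tests alternatives in the order written; an earlier branch that matches wins even if a later one would match more.
Scanning left to right: at [0:2] match 'is', group 1 = 'is'; at [2:4] match 'fy', group 1 = 'fy'; at [4:8] match 'iskc', group 1 = 'iskc'; at [8:12] match 'iskc', group 1 = 'iskc'.
One capturing group, so `findall` returns just the captured substring from each match — 4 in all.

['is', 'fy', 'iskc', 'iskc']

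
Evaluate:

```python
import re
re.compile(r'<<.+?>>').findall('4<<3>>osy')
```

['<<3>>']

Walking the string: at [1:6] → '<<3>>'.
`findall` yields the raw match text (1 of them) because the pattern has no groups.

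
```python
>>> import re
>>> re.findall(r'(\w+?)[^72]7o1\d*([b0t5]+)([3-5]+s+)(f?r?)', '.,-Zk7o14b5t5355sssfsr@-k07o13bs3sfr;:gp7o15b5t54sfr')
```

This matches one or more of a word character (lazy) (captured); then any character except [72], then the literal '7o1', then zero or more of a digit; then one or more of one of [b0t5] (captured); then one or more of a character in [3-5], then one or more of the literal 's' (captured); then optionally a literal 'f', then optionally the literal 'r' (captured).
Scanning left to right: at [3:20] match 'Zk7o14b5t5355sssf', groups = ('Z', 'b5t5', '355sss', 'f'); at [38:52] match 'gp7o15b5t54sfr', groups = ('g', 'b5t5', '4s', 'fr').
Multiple groups make `findall` return tuples — one 4-tuple for each match.

[('Z', 'b5t5', '355sss', 'f'), ('g', 'b5t5', '4s', 'fr')]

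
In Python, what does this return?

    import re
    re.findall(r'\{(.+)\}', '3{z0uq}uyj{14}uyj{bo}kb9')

Scanning left to right: at [1:21] match '{z0uq}uyj{14}uyj{bo}', group 1 = 'z0uq}uyj{14}uyj{bo'.
Because there's exactly one group, `findall` drops the full match and keeps group 1 from the one hit.

['z0uq}uyj{14}uyj{bo']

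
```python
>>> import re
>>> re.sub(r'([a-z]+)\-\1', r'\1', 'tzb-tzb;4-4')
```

'tzb;4-4'

The backreference `\1` re-matches whatever the first group consumed, character for character.
Matches: at [0:7] → 'tzb-tzb'.
Each match is replaced using the text its own group 1 captured.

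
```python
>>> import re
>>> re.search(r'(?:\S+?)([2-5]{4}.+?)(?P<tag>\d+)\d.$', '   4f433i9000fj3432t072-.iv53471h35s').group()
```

The pattern matches one or more of a non-whitespace character (lazy) (non-capturing group); then exactly 4 of a character in [2-5], then one or more of any character (lazy) (captured); then one or more of a digit (captured as 'tag'); then a digit, then any character; then anchored at the end.
Unlike `match`, `search` isn't anchored — it looks for the pattern anywhere in the string.
The match spans [3:36] → '4f433i9000fj3432t072-.iv53471h35s'.
Captured: group 1 = '3432t072-.iv53471h', group 2 = '3'.

'4f433i9000fj3432t072-.iv53471h35s'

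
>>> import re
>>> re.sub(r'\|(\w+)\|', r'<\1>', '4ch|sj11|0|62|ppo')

'4ch<sj11>0<62>ppo'

Matches: at [3:9] → '|sj11|'; at [10:14] → '|62|'.
Each match is replaced using the text its own group 1 captured.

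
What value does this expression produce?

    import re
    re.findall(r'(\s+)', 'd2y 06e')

[' ']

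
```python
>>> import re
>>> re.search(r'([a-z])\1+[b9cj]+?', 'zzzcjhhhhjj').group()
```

'zzzc'

A backreference is literal: `\1` must see the identical characters the first group matched.
The match spans [0:4] → 'zzzc'.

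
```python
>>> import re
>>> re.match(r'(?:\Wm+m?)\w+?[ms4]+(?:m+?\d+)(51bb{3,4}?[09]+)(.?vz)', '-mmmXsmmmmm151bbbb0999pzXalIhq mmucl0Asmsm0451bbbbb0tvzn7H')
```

None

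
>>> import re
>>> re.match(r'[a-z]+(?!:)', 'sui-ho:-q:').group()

'sui'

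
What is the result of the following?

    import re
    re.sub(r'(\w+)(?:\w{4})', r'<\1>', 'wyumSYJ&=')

Each match is replaced using the text its own group 1 captured.

'<wyu>&='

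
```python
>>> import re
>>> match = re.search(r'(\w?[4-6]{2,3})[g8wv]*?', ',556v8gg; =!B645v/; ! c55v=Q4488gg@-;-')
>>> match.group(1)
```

The match spans [1:4] → '556'.
Captured: group 1 = '556'.

'556'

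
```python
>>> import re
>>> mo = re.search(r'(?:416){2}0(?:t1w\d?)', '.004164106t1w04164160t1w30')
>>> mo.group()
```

This matches the literal '416' repeated 2 times, then the literal '0'; then the literal 't1w', then optionally a digit (non-capturing group).
The match spans [14:25] → '4164160t1w3'.

'4164160t1w3'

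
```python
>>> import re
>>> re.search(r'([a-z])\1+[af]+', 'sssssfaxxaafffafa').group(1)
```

's'

The backreference `\1` re-matches whatever the first group consumed, character for character.
`re.search` scans for the first position where the pattern succeeds.
The match spans [0:7] → 'sssssfa'.
Captured: group 1 = 's'.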